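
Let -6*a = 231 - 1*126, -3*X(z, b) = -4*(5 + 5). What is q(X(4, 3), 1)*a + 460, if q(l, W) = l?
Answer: 680/3 ≈ 226.67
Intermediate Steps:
X(z, b) = 40/3 (X(z, b) = -(-4)*(5 + 5)/3 = -(-4)*10/3 = -1/3*(-40) = 40/3)
a = -35/2 (a = -(231 - 1*126)/6 = -(231 - 126)/6 = -1/6*105 = -35/2 ≈ -17.500)
q(X(4, 3), 1)*a + 460 = (40/3)*(-35/2) + 460 = -700/3 + 460 = 680/3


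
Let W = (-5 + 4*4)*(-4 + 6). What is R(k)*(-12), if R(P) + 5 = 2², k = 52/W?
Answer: 12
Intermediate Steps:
W = 22 (W = (-5 + 16)*2 = 11*2 = 22)
k = 26/11 (k = 52/22 = 52*(1/22) = 26/11 ≈ 2.3636)
R(P) = -1 (R(P) = -5 + 2² = -5 + 4 = -1)
R(k)*(-12) = -1*(-12) = 12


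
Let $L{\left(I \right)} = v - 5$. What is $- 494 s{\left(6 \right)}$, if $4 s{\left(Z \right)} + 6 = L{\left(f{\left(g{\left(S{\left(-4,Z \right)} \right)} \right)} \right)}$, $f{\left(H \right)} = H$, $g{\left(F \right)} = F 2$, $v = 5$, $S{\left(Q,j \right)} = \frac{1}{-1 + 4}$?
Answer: $741$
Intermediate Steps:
$S{\left(Q,j \right)} = \frac{1}{3}$
$g{\left(F \right)} = 2 F$
$L{\left(I \right)} = 0$ ($L{\left(I \right)} = 5 - 5 = 0$)
$s{\left(Z \right)} = - \frac{3}{2}$ ($s{\left(Z \right)} = - \frac{3}{2} + \frac{1}{4} \cdot 0 = - \frac{3}{2} + 0 = - \frac{3}{2}$)
$- 494 s{\left(6 \right)} = \left(-494\right) \left(- \frac{3}{2}\right) = 741$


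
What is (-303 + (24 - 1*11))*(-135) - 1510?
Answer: 37640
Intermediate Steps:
(-303 + (24 - 1*11))*(-135) - 1510 = (-303 + (24 - 11))*(-135) - 1510 = (-303 + 13)*(-135) - 1510 = -290*(-135) - 1510 = 39150 - 1510 = 37640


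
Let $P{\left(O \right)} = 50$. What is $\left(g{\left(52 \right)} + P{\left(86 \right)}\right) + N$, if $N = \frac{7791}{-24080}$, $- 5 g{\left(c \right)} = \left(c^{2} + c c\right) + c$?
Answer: $- \frac{3585593}{3440} \approx -1042.3$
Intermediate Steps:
$g{\left(c \right)} = - \frac{2 c^{2}}{5} - \frac{c}{5}$ ($g{\left(c \right)} = - \frac{\left(c^{2} + c c\right) + c}{5} = - \frac{\left(c^{2} + c^{2}\right) + c}{5} = - \frac{2 c^{2} + c}{5} = - \frac{c + 2 c^{2}}{5} = - \frac{2 c^{2}}{5} - \frac{c}{5}$)
$N = - \frac{1113}{3440}$ ($N = 7791 \left(- \frac{1}{24080}\right) = - \frac{1113}{3440} \approx -0.32355$)
$\left(g{\left(52 \right)} + P{\left(86 \right)}\right) + N = \left(\left(- \frac{1}{5}\right) 52 \left(1 + 2 \cdot 52\right) + 50\right) - \frac{1113}{3440} = \left(\left(- \frac{1}{5}\right) 52 \left(1 + 104\right) + 50\right) - \frac{1113}{3440} = \left(\left(- \frac{1}{5}\right) 52 \cdot 105 + 50\right) - \frac{1113}{3440} = \left(-1092 + 50\right) - \frac{1113}{3440} = -1042 - \frac{1113}{3440} = - \frac{3585593}{3440}$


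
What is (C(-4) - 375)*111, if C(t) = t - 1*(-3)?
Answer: -41736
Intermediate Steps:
C(t) = 3 + t (C(t) = t + 3 = 3 + t)
(C(-4) - 375)*111 = ((3 - 4) - 375)*111 = (-1 - 375)*111 = -376*111 = -41736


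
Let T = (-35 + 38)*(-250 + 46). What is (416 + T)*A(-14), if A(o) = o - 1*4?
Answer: 3528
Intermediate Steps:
A(o) = -4 + o (A(o) = o - 4 = -4 + o)
T = -612 (T = 3*(-204) = -612)
(416 + T)*A(-14) = (416 - 612)*(-4 - 14) = -196*(-18) = 3528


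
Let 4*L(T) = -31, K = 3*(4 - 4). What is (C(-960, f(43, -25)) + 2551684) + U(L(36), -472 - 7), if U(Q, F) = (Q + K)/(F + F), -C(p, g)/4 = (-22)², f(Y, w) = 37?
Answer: 9770634367/3832 ≈ 2.5497e+6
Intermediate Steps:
K = 0 (K = 3*0 = 0)
C(p, g) = -1936 (C(p, g) = -4*(-22)² = -4*484 = -1936)
L(T) = -31/4 (L(T) = (¼)*(-31) = -31/4)
U(Q, F) = Q/(2*F) (U(Q, F) = (Q + 0)/(F + F) = Q/((2*F)) = Q*(1/(2*F)) = Q/(2*F))
(C(-960, f(43, -25)) + 2551684) + U(L(36), -472 - 7) = (-1936 + 2551684) + (½)*(-31/4)/(-472 - 7) = 2549748 + (½)*(-31/4)/(-479) = 2549748 + (½)*(-31/4)*(-1/479) = 2549748 + 31/3832 = 9770634367/3832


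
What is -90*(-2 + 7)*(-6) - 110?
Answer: 2590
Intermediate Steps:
-90*(-2 + 7)*(-6) - 110 = -450*(-6) - 110 = -90*(-30) - 110 = 2700 - 110 = 2590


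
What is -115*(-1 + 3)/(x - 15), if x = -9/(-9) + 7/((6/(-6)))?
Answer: 230/21 ≈ 10.952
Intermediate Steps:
x = -6 (x = -9*(-⅑) + 7/((6*(-⅙))) = 1 + 7/(-1) = 1 + 7*(-1) = 1 - 7 = -6)
-115*(-1 + 3)/(x - 15) = -115*(-1 + 3)/(-6 - 15) = -230/(-21) = -230*(-1)/21 = -115*(-2/21) = 230/21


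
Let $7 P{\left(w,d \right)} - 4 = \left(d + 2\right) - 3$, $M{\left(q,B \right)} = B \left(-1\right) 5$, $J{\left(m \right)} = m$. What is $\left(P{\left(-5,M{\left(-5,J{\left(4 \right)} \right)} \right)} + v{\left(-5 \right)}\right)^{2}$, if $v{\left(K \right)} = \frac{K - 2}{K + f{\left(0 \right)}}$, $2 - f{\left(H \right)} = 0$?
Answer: $\frac{4}{441} \approx 0.0090703$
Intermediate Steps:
$f{\left(H \right)} = 2$ ($f{\left(H \right)} = 2 - 0 = 2 + 0 = 2$)
$M{\left(q,B \right)} = - 5 B$ ($M{\left(q,B \right)} = - B 5 = - 5 B$)
$v{\left(K \right)} = \frac{-2 + K}{2 + K}$ ($v{\left(K \right)} = \frac{K - 2}{K + 2} = \frac{-2 + K}{2 + K}$)
$P{\left(w,d \right)} = \frac{3}{7} + \frac{d}{7}$ ($P{\left(w,d \right)} = \frac{4}{7} + \frac{\left(d + 2\right) - 3}{7} = \frac{4}{7} + \frac{\left(2 + d\right) - 3}{7} = \frac{4}{7} + \frac{-1 + d}{7} = \frac{4}{7} + \left(- \frac{1}{7} + \frac{d}{7}\right) = \frac{3}{7} + \frac{d}{7}$)
$\left(P{\left(-5,M{\left(-5,J{\left(4 \right)} \right)} \right)} + v{\left(-5 \right)}\right)^{2} = \left(\left(\frac{3}{7} + \frac{\left(-5\right) 4}{7}\right) + \frac{-2 - 5}{2 - 5}\right)^{2} = \left(\left(\frac{3}{7} + \frac{1}{7} \left(-20\right)\right) + \frac{1}{-3} \left(-7\right)\right)^{2} = \left(\left(\frac{3}{7} - \frac{20}{7}\right) - - \frac{7}{3}\right)^{2} = \left(- \frac{17}{7} + \frac{7}{3}\right)^{2} = \left(- \frac{2}{21}\right)^{2} = \frac{4}{441}$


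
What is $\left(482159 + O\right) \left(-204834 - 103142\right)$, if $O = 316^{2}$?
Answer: $-179246651640$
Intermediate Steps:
$O = 99856$
$\left(482159 + O\right) \left(-204834 - 103142\right) = \left(482159 + 99856\right) \left(-204834 - 103142\right) = 582015 \left(-307976\right) = -179246651640$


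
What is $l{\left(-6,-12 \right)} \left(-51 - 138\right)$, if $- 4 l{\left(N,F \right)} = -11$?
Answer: $- \frac{2079}{4} \approx -519.75$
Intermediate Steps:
$l{\left(N,F \right)} = \frac{11}{4}$ ($l{\left(N,F \right)} = \left(- \frac{1}{4}\right) \left(-11\right) = \frac{11}{4}$)
$l{\left(-6,-12 \right)} \left(-51 - 138\right) = \frac{11 \left(-51 - 138\right)}{4} = \frac{11}{4} \left(-189\right) = - \frac{2079}{4}$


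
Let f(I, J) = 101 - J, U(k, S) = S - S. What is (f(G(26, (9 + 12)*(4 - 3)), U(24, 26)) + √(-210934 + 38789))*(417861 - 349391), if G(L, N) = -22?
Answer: 6915470 + 68470*I*√172145 ≈ 6.9155e+6 + 2.8408e+7*I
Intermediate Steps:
U(k, S) = 0
(f(G(26, (9 + 12)*(4 - 3)), U(24, 26)) + √(-210934 + 38789))*(417861 - 349391) = ((101 - 1*0) + √(-210934 + 38789))*(417861 - 349391) = ((101 + 0) + √(-172145))*68470 = (101 + I*√172145)*68470 = 6915470 + 68470*I*√172145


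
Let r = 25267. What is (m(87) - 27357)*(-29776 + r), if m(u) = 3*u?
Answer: 122175864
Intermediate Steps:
(m(87) - 27357)*(-29776 + r) = (3*87 - 27357)*(-29776 + 25267) = (261 - 27357)*(-4509) = -27096*(-4509) = 122175864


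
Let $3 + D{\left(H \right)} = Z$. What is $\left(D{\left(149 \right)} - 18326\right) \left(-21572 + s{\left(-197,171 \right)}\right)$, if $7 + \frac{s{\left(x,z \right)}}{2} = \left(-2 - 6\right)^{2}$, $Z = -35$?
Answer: $394054712$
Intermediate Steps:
$s{\left(x,z \right)} = 114$ ($s{\left(x,z \right)} = -14 + 2 \left(-2 - 6\right)^{2} = -14 + 2 \left(-8\right)^{2} = -14 + 2 \cdot 64 = -14 + 128 = 114$)
$D{\left(H \right)} = -38$ ($D{\left(H \right)} = -3 - 35 = -38$)
$\left(D{\left(149 \right)} - 18326\right) \left(-21572 + s{\left(-197,171 \right)}\right) = \left(-38 - 18326\right) \left(-21572 + 114\right) = \left(-18364\right) \left(-21458\right) = 394054712$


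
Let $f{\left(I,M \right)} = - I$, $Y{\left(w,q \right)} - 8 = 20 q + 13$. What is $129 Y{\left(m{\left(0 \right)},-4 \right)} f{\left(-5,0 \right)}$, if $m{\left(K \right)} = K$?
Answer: $-38055$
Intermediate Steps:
$Y{\left(w,q \right)} = 21 + 20 q$ ($Y{\left(w,q \right)} = 8 + \left(20 q + 13\right) = 8 + \left(13 + 20 q\right) = 21 + 20 q$)
$129 Y{\left(m{\left(0 \right)},-4 \right)} f{\left(-5,0 \right)} = 129 \left(21 + 20 \left(-4\right)\right) \left(\left(-1\right) \left(-5\right)\right) = 129 \left(21 - 80\right) 5 = 129 \left(-59\right) 5 = \left(-7611\right) 5 = -38055$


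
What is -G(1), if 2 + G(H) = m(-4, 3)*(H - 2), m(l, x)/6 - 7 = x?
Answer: 62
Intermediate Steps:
m(l, x) = 42 + 6*x
G(H) = -122 + 60*H (G(H) = -2 + (42 + 6*3)*(H - 2) = -2 + (42 + 18)*(-2 + H) = -2 + 60*(-2 + H) = -2 + (-120 + 60*H) = -122 + 60*H)
-G(1) = -(-122 + 60*1) = -(-122 + 60) = -1*(-62) = 62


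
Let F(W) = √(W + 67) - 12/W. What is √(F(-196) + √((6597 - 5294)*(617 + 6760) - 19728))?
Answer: √(3 + 49*√9592503 + 49*I*√129)/7 ≈ 55.653 + 0.10204*I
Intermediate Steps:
F(W) = √(67 + W) - 12/W
√(F(-196) + √((6597 - 5294)*(617 + 6760) - 19728)) = √((√(67 - 196) - 12/(-196)) + √((6597 - 5294)*(617 + 6760) - 19728)) = √((√(-129) - 12*(-1/196)) + √(1303*7377 - 19728)) = √((I*√129 + 3/49) + √(9612231 - 19728)) = √((3/49 + I*√129) + √9592503) = √(3/49 + √9592503 + I*√129)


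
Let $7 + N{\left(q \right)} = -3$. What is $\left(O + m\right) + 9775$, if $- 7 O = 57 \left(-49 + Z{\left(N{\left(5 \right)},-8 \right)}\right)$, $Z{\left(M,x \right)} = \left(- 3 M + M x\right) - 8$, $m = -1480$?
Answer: $\frac{55044}{7} \approx 7863.4$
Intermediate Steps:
$N{\left(q \right)} = -10$ ($N{\left(q \right)} = -7 - 3 = -10$)
$Z{\left(M,x \right)} = -8 - 3 M + M x$
$O = - \frac{3021}{7}$ ($O = - \frac{57 \left(-49 - -102\right)}{7} = - \frac{57 \left(-49 + \left(-8 + 30 + 80\right)\right)}{7} = - \frac{57 \left(-49 + 102\right)}{7} = - \frac{57 \cdot 53}{7} = \left(- \frac{1}{7}\right) 3021 = - \frac{3021}{7} \approx -431.57$)
$\left(O + m\right) + 9775 = \left(- \frac{3021}{7} - 1480\right) + 9775 = - \frac{13381}{7} + 9775 = \frac{55044}{7}$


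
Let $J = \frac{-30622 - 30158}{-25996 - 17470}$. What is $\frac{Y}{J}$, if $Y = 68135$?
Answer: $\frac{296155591}{6078} \approx 48726.0$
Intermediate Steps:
$J = \frac{30390}{21733}$ ($J = - \frac{60780}{-43466} = \left(-60780\right) \left(- \frac{1}{43466}\right) = \frac{30390}{21733} \approx 1.3983$)
$\frac{Y}{J} = \frac{68135}{\frac{30390}{21733}} = 68135 \cdot \frac{21733}{30390} = \frac{296155591}{6078}$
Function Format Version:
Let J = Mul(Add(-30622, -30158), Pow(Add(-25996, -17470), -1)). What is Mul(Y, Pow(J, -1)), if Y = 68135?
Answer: Rational(296155591, 6078) ≈ 48726.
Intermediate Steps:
J = Rational(30390, 21733) (J = Mul(-60780, Pow(-43466, -1)) = Mul(-60780, Rational(-1, 43466)) = Rational(30390, 21733) ≈ 1.3983)
Mul(Y, Pow(J, -1)) = Mul(68135, Pow(Rational(30390, 21733), -1)) = Mul(68135, Rational(21733, 30390)) = Rational(296155591, 6078)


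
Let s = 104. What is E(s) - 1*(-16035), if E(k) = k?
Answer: 16139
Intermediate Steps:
E(s) - 1*(-16035) = 104 - 1*(-16035) = 104 + 16035 = 16139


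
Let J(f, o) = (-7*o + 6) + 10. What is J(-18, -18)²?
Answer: 20164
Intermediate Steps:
J(f, o) = 16 - 7*o (J(f, o) = (6 - 7*o) + 10 = 16 - 7*o)
J(-18, -18)² = (16 - 7*(-18))² = (16 + 126)² = 142² = 20164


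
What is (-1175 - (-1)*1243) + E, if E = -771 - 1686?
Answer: -2389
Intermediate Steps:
E = -2457
(-1175 - (-1)*1243) + E = (-1175 - (-1)*1243) - 2457 = (-1175 - 1*(-1243)) - 2457 = (-1175 + 1243) - 2457 = 68 - 2457 = -2389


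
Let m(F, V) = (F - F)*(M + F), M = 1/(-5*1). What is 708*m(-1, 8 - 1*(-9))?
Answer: 0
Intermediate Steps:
M = -⅕ (M = 1/(-5) = 1*(-⅕) = -⅕ ≈ -0.20000)
m(F, V) = 0 (m(F, V) = (F - F)*(-⅕ + F) = 0*(-⅕ + F) = 0)
708*m(-1, 8 - 1*(-9)) = 708*0 = 0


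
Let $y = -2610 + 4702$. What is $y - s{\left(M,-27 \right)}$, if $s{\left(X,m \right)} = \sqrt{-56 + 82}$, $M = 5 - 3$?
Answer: $2092 - \sqrt{26} \approx 2086.9$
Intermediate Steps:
$y = 2092$
$M = 2$ ($M = 5 - 3 = 2$)
$s{\left(X,m \right)} = \sqrt{26}$
$y - s{\left(M,-27 \right)} = 2092 - \sqrt{26}$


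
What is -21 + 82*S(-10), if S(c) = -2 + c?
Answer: -1005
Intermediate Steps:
-21 + 82*S(-10) = -21 + 82*(-2 - 10) = -21 + 82*(-12) = -21 - 984 = -1005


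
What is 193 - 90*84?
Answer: -7367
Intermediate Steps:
193 - 90*84 = 193 - 7560 = -7367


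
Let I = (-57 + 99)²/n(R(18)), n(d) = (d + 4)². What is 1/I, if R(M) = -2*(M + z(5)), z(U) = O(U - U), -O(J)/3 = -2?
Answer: 484/441 ≈ 1.0975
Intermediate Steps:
O(J) = 6 (O(J) = -3*(-2) = 6)
z(U) = 6
R(M) = -12 - 2*M (R(M) = -2*(M + 6) = -2*(6 + M) = -12 - 2*M)
n(d) = (4 + d)²
I = 441/484 (I = (-57 + 99)²/((4 + (-12 - 2*18))²) = 42²/((4 + (-12 - 36))²) = 1764/((4 - 48)²) = 1764/((-44)²) = 1764/1936 = 1764*(1/1936) = 441/484 ≈ 0.91116)
1/I = 1/(441/484) = 484/441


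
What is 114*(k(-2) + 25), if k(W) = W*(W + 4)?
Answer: 2394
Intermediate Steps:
k(W) = W*(4 + W)
114*(k(-2) + 25) = 114*(-2*(4 - 2) + 25) = 114*(-2*2 + 25) = 114*(-4 + 25) = 114*21 = 2394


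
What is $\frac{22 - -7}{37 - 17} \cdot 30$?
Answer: $\frac{87}{2} \approx 43.5$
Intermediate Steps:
$\frac{22 - -7}{37 - 17} \cdot 30 = \frac{22 + 7}{20} \cdot 30 = \frac{1}{20} \cdot 29 \cdot 30 = \frac{29}{20} \cdot 30 = \frac{87}{2}$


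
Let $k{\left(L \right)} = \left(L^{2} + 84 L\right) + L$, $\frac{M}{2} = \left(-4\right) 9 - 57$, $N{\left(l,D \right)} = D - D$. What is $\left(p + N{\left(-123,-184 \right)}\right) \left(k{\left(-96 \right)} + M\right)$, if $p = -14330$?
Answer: $-12467100$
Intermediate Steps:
$N{\left(l,D \right)} = 0$
$M = -186$ ($M = 2 \left(\left(-4\right) 9 - 57\right) = 2 \left(-36 - 57\right) = 2 \left(-93\right) = -186$)
$k{\left(L \right)} = L^{2} + 85 L$
$\left(p + N{\left(-123,-184 \right)}\right) \left(k{\left(-96 \right)} + M\right) = \left(-14330 + 0\right) \left(- 96 \left(85 - 96\right) - 186\right) = - 14330 \left(\left(-96\right) \left(-11\right) - 186\right) = - 14330 \left(1056 - 186\right) = \left(-14330\right) 870 = -12467100$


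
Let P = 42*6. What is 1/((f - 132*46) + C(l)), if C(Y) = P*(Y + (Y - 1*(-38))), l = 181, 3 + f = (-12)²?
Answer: 1/94869 ≈ 1.0541e-5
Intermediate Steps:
f = 141 (f = -3 + (-12)² = -3 + 144 = 141)
P = 252
C(Y) = 9576 + 504*Y (C(Y) = 252*(Y + (Y - 1*(-38))) = 252*(Y + (Y + 38)) = 252*(Y + (38 + Y)) = 252*(38 + 2*Y) = 9576 + 504*Y)
1/((f - 132*46) + C(l)) = 1/((141 - 132*46) + (9576 + 504*181)) = 1/((141 - 6072) + (9576 + 91224)) = 1/(-5931 + 100800) = 1/94869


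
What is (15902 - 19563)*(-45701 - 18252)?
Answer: 234131933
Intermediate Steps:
(15902 - 19563)*(-45701 - 18252) = -3661*(-63953) = 234131933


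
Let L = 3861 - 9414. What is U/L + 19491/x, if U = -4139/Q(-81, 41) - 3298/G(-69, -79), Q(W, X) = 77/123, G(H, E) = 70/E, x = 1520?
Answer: 8672182487/649923120 ≈ 13.343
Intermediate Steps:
Q(W, X) = 77/123 (Q(W, X) = 77*(1/123) = 77/123)
U = -1112504/385 (U = -4139/77/123 - 3298/(70/(-79)) = -4139*123/77 - 3298/(70*(-1/79)) = -509097/77 - 3298/(-70/79) = -509097/77 - 3298*(-79/70) = -509097/77 + 130271/35 = -1112504/385 ≈ -2889.6)
L = -5553
U/L + 19491/x = -1112504/385/(-5553) + 19491/1520 = -1112504/385*(-1/5553) + 19491*(1/1520) = 1112504/2137905 + 19491/1520 = 8672182487/649923120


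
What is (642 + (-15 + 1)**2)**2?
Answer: 702244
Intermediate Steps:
(642 + (-15 + 1)**2)**2 = (642 + (-14)**2)**2 = (642 + 196)**2 = 838**2 = 702244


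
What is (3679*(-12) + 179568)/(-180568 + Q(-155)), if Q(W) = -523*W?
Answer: -135420/99503 ≈ -1.3610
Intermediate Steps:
(3679*(-12) + 179568)/(-180568 + Q(-155)) = (3679*(-12) + 179568)/(-180568 - 523*(-155)) = (-44148 + 179568)/(-180568 + 81065) = 135420/(-99503) = 135420*(-1/99503) = -135420/99503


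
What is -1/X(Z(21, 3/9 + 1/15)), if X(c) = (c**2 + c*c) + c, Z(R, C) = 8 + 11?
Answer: -1/741 ≈ -0.0013495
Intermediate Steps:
Z(R, C) = 19
X(c) = c + 2*c**2 (X(c) = (c**2 + c**2) + c = 2*c**2 + c = c + 2*c**2)
-1/X(Z(21, 3/9 + 1/15)) = -1/(19*(1 + 2*19)) = -1/(19*(1 + 38)) = -1/(19*39) = -1/741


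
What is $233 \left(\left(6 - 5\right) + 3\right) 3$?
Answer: $2796$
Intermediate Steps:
$233 \left(\left(6 - 5\right) + 3\right) 3 = 233 \left(1 + 3\right) 3 = 233 \cdot 4 \cdot 3 = 233 \cdot 12 = 2796$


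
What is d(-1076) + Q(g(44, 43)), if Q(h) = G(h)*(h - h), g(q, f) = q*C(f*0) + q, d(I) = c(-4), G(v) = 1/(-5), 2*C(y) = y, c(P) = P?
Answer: -4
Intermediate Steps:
C(y) = y/2
G(v) = -1/5
d(I) = -4
g(q, f) = q (g(q, f) = q*((f*0)/2) + q = q*((1/2)*0) + q = q*0 + q = 0 + q = q)
Q(h) = 0 (Q(h) = -(h - h)/5 = -1/5*0 = 0)
d(-1076) + Q(g(44, 43)) = -4 + 0 = -4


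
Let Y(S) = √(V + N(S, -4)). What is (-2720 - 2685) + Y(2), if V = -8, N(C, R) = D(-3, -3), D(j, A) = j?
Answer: -5405 + I*√11 ≈ -5405.0 + 3.3166*I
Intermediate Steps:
N(C, R) = -3
Y(S) = I*√11 (Y(S) = √(-8 - 3) = √(-11) = I*√11)
(-2720 - 2685) + Y(2) = (-2720 - 2685) + I*√11 = -5405 + I*√11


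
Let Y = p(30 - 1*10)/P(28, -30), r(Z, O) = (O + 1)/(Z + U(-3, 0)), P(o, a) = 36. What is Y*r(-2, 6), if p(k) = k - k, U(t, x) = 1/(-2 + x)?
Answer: 0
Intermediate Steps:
p(k) = 0
r(Z, O) = (1 + O)/(-1/2 + Z) (r(Z, O) = (O + 1)/(Z + 1/(-2 + 0)) = (1 + O)/(Z + 1/(-2)) = (1 + O)/(Z - 1/2) = (1 + O)/(-1/2 + Z))
Y = 0 (Y = 0/36 = 0*(1/36) = 0)
Y*r(-2, 6) = 0*(2*(1 + 6)/(-1 + 2*(-2))) = 0*(2*7/(-1 - 4)) = 0*(2*7/(-5)) = 0*(2*(-1/5)*7) = 0*(-14/5) = 0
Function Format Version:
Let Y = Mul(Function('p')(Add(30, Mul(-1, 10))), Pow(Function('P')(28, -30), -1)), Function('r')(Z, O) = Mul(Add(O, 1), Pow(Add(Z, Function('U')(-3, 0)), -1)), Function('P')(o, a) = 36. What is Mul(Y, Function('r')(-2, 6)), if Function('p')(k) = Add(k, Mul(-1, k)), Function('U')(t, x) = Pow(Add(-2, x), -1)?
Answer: 0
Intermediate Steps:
Function('p')(k) = 0
Function('r')(Z, O) = Mul(Pow(Add(Rational(-1, 2), Z), -1), Add(1, O)) (Function('r')(Z, O) = Mul(Add(O, 1), Pow(Add(Z, Pow(Add(-2, 0), -1)), -1)) = Mul(Add(1, O), Pow(Add(Z, Pow(-2, -1)), -1)) = Mul(Add(1, O), Pow(Add(Z, Rational(-1, 2)), -1)) = Mul(Add(1, O), Pow(Add(Rational(-1, 2), Z), -1)) = Mul(Pow(Add(Rational(-1, 2), Z), -1), Add(1, O)))
Y = 0 (Y = Mul(0, Pow(36, -1)) = Mul(0, Rational(1, 36)) = 0)
Mul(Y, Function('r')(-2, 6)) = Mul(0, Mul(2, Pow(Add(-1, Mul(2, -2)), -1), Add(1, 6))) = Mul(0, Mul(2, Pow(Add(-1, -4), -1), 7)) = Mul(0, Mul(2, Pow(-5, -1), 7)) = Mul(0, Mul(2, Rational(-1, 5), 7)) = Mul(0, Rational(-14, 5)) = 0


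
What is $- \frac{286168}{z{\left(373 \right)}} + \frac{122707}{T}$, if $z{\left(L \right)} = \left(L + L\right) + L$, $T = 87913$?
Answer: $- \frac{25020578251}{98374647} \approx -254.34$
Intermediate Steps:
$z{\left(L \right)} = 3 L$ ($z{\left(L \right)} = 2 L + L = 3 L$)
$- \frac{286168}{z{\left(373 \right)}} + \frac{122707}{T} = - \frac{286168}{3 \cdot 373} + \frac{122707}{87913} = - \frac{286168}{1119} + 122707 \cdot \frac{1}{87913} = \left(-286168\right) \frac{1}{1119} + \frac{122707}{87913} = - \frac{286168}{1119} + \frac{122707}{87913} = - \frac{25020578251}{98374647}$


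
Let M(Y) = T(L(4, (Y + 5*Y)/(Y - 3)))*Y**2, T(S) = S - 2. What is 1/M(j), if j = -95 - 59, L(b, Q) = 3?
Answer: 1/23716 ≈ 4.2166e-5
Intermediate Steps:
T(S) = -2 + S
j = -154
M(Y) = Y**2 (M(Y) = (-2 + 3)*Y**2 = 1*Y**2 = Y**2)
1/M(j) = 1/((-154)**2) = 1/23716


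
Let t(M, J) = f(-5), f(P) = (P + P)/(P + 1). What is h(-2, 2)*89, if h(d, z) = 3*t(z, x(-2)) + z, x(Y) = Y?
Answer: 1691/2 ≈ 845.50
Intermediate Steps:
f(P) = 2*P/(1 + P) (f(P) = (2*P)/(1 + P) = 2*P/(1 + P))
t(M, J) = 5/2 (t(M, J) = 2*(-5)/(1 - 5) = 2*(-5)/(-4) = 2*(-5)*(-1/4) = 5/2)
h(d, z) = 15/2 + z (h(d, z) = 3*(5/2) + z = 15/2 + z)
h(-2, 2)*89 = (15/2 + 2)*89 = (19/2)*89 = 1691/2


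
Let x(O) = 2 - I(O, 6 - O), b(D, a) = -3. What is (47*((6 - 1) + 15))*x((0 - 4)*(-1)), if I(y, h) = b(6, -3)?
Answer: 4700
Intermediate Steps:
I(y, h) = -3
x(O) = 5 (x(O) = 2 - 1*(-3) = 2 + 3 = 5)
(47*((6 - 1) + 15))*x((0 - 4)*(-1)) = (47*((6 - 1) + 15))*5 = (47*(5 + 15))*5 = (47*20)*5 = 940*5 = 4700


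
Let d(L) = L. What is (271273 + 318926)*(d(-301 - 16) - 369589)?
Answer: -218318151294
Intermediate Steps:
(271273 + 318926)*(d(-301 - 16) - 369589) = (271273 + 318926)*((-301 - 16) - 369589) = 590199*(-317 - 369589) = 590199*(-369906) = -218318151294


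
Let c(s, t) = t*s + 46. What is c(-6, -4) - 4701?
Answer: -4631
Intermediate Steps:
c(s, t) = 46 + s*t (c(s, t) = s*t + 46 = 46 + s*t)
c(-6, -4) - 4701 = (46 - 6*(-4)) - 4701 = (46 + 24) - 4701 = 70 - 4701 = -4631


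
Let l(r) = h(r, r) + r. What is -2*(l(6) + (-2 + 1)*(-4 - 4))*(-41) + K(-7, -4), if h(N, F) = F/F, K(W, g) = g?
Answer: 1226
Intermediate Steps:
h(N, F) = 1
l(r) = 1 + r
-2*(l(6) + (-2 + 1)*(-4 - 4))*(-41) + K(-7, -4) = -2*((1 + 6) + (-2 + 1)*(-4 - 4))*(-41) - 4 = -2*(7 - 1*(-8))*(-41) - 4 = -2*(7 + 8)*(-41) - 4 = -2*15*(-41) - 4 = -30*(-41) - 4 = 1230 - 4 = 1226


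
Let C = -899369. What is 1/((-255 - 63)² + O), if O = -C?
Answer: 1/1000493 ≈ 9.9951e-7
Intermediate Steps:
O = 899369 (O = -1*(-899369) = 899369)
1/((-255 - 63)² + O) = 1/((-255 - 63)² + 899369) = 1/((-318)² + 899369) = 1/(101124 + 899369) = 1/1000493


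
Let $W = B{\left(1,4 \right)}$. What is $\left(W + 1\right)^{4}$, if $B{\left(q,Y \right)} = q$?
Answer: $16$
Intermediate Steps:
$W = 1$
$\left(W + 1\right)^{4} = \left(1 + 1\right)^{4} = 2^{4} = 16$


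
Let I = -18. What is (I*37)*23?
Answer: -15318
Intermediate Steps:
(I*37)*23 = -18*37*23 = -666*23 = -15318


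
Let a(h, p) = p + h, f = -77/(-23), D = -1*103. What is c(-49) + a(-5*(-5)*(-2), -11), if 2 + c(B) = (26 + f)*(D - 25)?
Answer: -87849/23 ≈ -3819.5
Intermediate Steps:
D = -103
f = 77/23 (f = -77*(-1/23) = 77/23 ≈ 3.3478)
c(B) = -86446/23 (c(B) = -2 + (26 + 77/23)*(-103 - 25) = -2 + (675/23)*(-128) = -2 - 86400/23 = -86446/23)
a(h, p) = h + p
c(-49) + a(-5*(-5)*(-2), -11) = -86446/23 + (-5*(-5)*(-2) - 11) = -86446/23 + (25*(-2) - 11) = -86446/23 + (-50 - 11) = -86446/23 - 61 = -87849/23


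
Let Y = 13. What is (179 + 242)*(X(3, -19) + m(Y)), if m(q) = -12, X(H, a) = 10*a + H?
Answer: -83779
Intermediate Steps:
X(H, a) = H + 10*a
(179 + 242)*(X(3, -19) + m(Y)) = (179 + 242)*((3 + 10*(-19)) - 12) = 421*((3 - 190) - 12) = 421*(-187 - 12) = 421*(-199) = -83779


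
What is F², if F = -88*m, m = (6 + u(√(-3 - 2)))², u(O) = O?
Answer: 1866304 + 5761536*I*√5 ≈ 1.8663e+6 + 1.2883e+7*I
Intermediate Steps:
m = (6 + I*√5)² (m = (6 + √(-3 - 2))² = (6 + √(-5))² = (6 + I*√5)² ≈ 31.0 + 26.833*I)
F = -88*(6 + I*√5)² ≈ -2728.0 - 2361.3*I
F² = (-2728 - 1056*I*√5)²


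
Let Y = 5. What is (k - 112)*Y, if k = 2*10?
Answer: -460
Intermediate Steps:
k = 20
(k - 112)*Y = (20 - 112)*5 = -92*5 = -460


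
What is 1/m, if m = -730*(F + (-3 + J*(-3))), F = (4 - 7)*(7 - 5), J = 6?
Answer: 1/19710 ≈ 5.0736e-5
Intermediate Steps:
F = -6 (F = -3*2 = -6)
m = 19710 (m = -730*(-6 + (-3 + 6*(-3))) = -730*(-6 + (-3 - 18)) = -730*(-6 - 21) = -730*(-27) = 19710)
1/m = 1/19710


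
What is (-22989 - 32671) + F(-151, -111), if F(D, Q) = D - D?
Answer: -55660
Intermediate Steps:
F(D, Q) = 0
(-22989 - 32671) + F(-151, -111) = (-22989 - 32671) + 0 = -55660 + 0 = -55660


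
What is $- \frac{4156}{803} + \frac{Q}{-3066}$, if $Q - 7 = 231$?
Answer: $- \frac{12655}{2409} \approx -5.2532$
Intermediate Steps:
$Q = 238$ ($Q = 7 + 231 = 238$)
$- \frac{4156}{803} + \frac{Q}{-3066} = - \frac{4156}{803} + \frac{238}{-3066} = \left(-4156\right) \frac{1}{803} + 238 \left(- \frac{1}{3066}\right) = - \frac{4156}{803} - \frac{17}{219} = - \frac{12655}{2409}$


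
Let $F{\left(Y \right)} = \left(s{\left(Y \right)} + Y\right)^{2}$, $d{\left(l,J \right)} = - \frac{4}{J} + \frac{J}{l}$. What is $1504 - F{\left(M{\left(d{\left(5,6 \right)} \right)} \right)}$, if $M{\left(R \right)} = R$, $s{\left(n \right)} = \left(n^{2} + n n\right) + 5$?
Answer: $\frac{74254871}{50625} \approx 1466.8$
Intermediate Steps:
$s{\left(n \right)} = 5 + 2 n^{2}$ ($s{\left(n \right)} = \left(n^{2} + n^{2}\right) + 5 = 2 n^{2} + 5 = 5 + 2 n^{2}$)
$F{\left(Y \right)} = \left(5 + Y + 2 Y^{2}\right)^{2}$ ($F{\left(Y \right)} = \left(\left(5 + 2 Y^{2}\right) + Y\right)^{2} = \left(5 + Y + 2 Y^{2}\right)^{2}$)
$1504 - F{\left(M{\left(d{\left(5,6 \right)} \right)} \right)} = 1504 - \left(5 + \left(- \frac{4}{6} + \frac{6}{5}\right) + 2 \left(- \frac{4}{6} + \frac{6}{5}\right)^{2}\right)^{2} = 1504 - \left(5 + \left(\left(-4\right) \frac{1}{6} + 6 \cdot \frac{1}{5}\right) + 2 \left(\left(-4\right) \frac{1}{6} + 6 \cdot \frac{1}{5}\right)^{2}\right)^{2} = 1504 - \left(5 + \left(- \frac{2}{3} + \frac{6}{5}\right) + 2 \left(- \frac{2}{3} + \frac{6}{5}\right)^{2}\right)^{2} = 1504 - \left(5 + \frac{8}{15} + 2 \left(\frac{8}{15}\right)^{2}\right)^{2} = 1504 - \left(5 + \frac{8}{15} + 2 \cdot \frac{64}{225}\right)^{2} = 1504 - \left(5 + \frac{8}{15} + \frac{128}{225}\right)^{2} = 1504 - \left(\frac{1373}{225}\right)^{2} = 1504 - \frac{1885129}{50625} = \frac{74254871}{50625}$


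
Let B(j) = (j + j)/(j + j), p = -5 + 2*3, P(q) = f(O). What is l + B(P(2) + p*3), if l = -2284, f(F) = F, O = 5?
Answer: -2283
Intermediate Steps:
P(q) = 5
p = 1 (p = -5 + 6 = 1)
B(j) = 1 (B(j) = (2*j)/((2*j)) = (2*j)*(1/(2*j)) = 1)
l + B(P(2) + p*3) = -2284 + 1 = -2283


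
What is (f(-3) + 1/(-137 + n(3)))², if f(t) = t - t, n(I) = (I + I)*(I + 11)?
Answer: 1/2809 ≈ 0.00035600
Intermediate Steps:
n(I) = 2*I*(11 + I) (n(I) = (2*I)*(11 + I) = 2*I*(11 + I))
f(t) = 0
(f(-3) + 1/(-137 + n(3)))² = (0 + 1/(-137 + 2*3*(11 + 3)))² = (0 + 1/(-137 + 2*3*14))² = (0 + 1/(-137 + 84))² = (0 + 1/(-53))² = (0 - 1/53)² = (-1/53)² = 1/2809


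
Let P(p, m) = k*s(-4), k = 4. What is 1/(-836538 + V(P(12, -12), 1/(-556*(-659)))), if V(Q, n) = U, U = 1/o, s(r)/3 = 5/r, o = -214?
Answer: -214/179019133 ≈ -1.1954e-6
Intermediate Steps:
s(r) = 15/r (s(r) = 3*(5/r) = 15/r)
U = -1/214 (U = 1/(-214) = -1/214 ≈ -0.0046729)
P(p, m) = -15 (P(p, m) = 4*(15/(-4)) = 4*(15*(-¼)) = 4*(-15/4) = -15)
V(Q, n) = -1/214
1/(-836538 + V(P(12, -12), 1/(-556*(-659)))) = 1/(-836538 - 1/214) = 1/(-179019133/214) = -214/179019133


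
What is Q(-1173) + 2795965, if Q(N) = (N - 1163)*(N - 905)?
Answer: 7650173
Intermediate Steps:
Q(N) = (-1163 + N)*(-905 + N)
Q(-1173) + 2795965 = (1052515 + (-1173)**2 - 2068*(-1173)) + 2795965 = (1052515 + 1375929 + 2425764) + 2795965 = 4854208 + 2795965 = 7650173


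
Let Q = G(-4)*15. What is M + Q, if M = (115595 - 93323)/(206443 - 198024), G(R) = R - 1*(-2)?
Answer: -230298/8419 ≈ -27.355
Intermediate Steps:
G(R) = 2 + R (G(R) = R + 2 = 2 + R)
M = 22272/8419 ≈ 2.6454
Q = -30 (Q = (2 - 4)*15 = -2*15 = -30)
M + Q = 22272/8419 - 30 = -230298/8419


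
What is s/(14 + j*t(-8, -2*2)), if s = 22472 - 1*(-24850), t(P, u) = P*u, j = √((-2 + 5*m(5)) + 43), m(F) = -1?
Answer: 23661/103 ≈ 229.72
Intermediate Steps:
j = 6 (j = √((-2 + 5*(-1)) + 43) = √((-2 - 5) + 43) = √(-7 + 43) = √36 = 6)
s = 47322 (s = 22472 + 24850 = 47322)
s/(14 + j*t(-8, -2*2)) = 47322/(14 + 6*(-(-16)*2)) = 47322/(14 + 6*(-8*(-4))) = 47322/(14 + 6*32) = 47322/(14 + 192) = 47322/206 = 47322*(1/206) = 23661/103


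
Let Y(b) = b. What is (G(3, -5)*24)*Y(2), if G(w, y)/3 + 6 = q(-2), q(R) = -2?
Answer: -1152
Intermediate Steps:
G(w, y) = -24 (G(w, y) = -18 + 3*(-2) = -18 - 6 = -24)
(G(3, -5)*24)*Y(2) = -24*24*2 = -576*2 = -1152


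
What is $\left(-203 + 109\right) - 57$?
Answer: $-151$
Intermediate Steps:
$\left(-203 + 109\right) - 57 = -94 - 57 = -151$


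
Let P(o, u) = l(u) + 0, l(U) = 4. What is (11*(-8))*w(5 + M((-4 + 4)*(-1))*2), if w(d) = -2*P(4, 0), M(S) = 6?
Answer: 704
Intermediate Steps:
P(o, u) = 4 (P(o, u) = 4 + 0 = 4)
w(d) = -8 (w(d) = -2*4 = -8)
(11*(-8))*w(5 + M((-4 + 4)*(-1))*2) = (11*(-8))*(-8) = -88*(-8) = 704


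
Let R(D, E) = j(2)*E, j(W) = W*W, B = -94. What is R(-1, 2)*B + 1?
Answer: -751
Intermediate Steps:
j(W) = W²
R(D, E) = 4*E (R(D, E) = 2²*E = 4*E)
R(-1, 2)*B + 1 = (4*2)*(-94) + 1 = 8*(-94) + 1 = -752 + 1 = -751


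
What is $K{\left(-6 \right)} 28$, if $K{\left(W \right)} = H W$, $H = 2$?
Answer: $-336$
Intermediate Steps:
$K{\left(W \right)} = 2 W$
$K{\left(-6 \right)} 28 = 2 \left(-6\right) 28 = \left(-12\right) 28 = -336$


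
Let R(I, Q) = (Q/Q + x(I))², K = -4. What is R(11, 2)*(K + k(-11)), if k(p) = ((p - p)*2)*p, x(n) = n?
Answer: -576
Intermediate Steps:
R(I, Q) = (1 + I)² (R(I, Q) = (Q/Q + I)² = (1 + I)²)
k(p) = 0 (k(p) = (0*2)*p = 0*p = 0)
R(11, 2)*(K + k(-11)) = (1 + 11)²*(-4 + 0) = 12²*(-4) = 144*(-4) = -576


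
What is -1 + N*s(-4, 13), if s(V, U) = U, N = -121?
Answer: -1574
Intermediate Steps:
-1 + N*s(-4, 13) = -1 - 121*13 = -1 - 1573 = -1574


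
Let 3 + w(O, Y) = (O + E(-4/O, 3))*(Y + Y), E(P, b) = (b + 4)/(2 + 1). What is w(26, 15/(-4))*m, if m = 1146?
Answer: -246963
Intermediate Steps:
E(P, b) = 4/3 + b/3 (E(P, b) = (4 + b)/3 = (4 + b)*(⅓) = 4/3 + b/3)
w(O, Y) = -3 + 2*Y*(7/3 + O) (w(O, Y) = -3 + (O + (4/3 + (⅓)*3))*(Y + Y) = -3 + (O + (4/3 + 1))*(2*Y) = -3 + (O + 7/3)*(2*Y) = -3 + (7/3 + O)*(2*Y) = -3 + 2*Y*(7/3 + O))
w(26, 15/(-4))*m = (-3 + 14*(15/(-4))/3 + 2*26*(15/(-4)))*1146 = (-3 + 14*(15*(-¼))/3 + 2*26*(15*(-¼)))*1146 = (-3 + (14/3)*(-15/4) + 2*26*(-15/4))*1146 = (-3 - 35/2 - 195)*1146 = -431/2*1146 = -246963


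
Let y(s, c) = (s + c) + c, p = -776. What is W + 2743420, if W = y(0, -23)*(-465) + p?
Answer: 2764034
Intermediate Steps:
y(s, c) = s + 2*c (y(s, c) = (c + s) + c = s + 2*c)
W = 20614 (W = (0 + 2*(-23))*(-465) - 776 = (0 - 46)*(-465) - 776 = -46*(-465) - 776 = 21390 - 776 = 20614)
W + 2743420 = 20614 + 2743420 = 2764034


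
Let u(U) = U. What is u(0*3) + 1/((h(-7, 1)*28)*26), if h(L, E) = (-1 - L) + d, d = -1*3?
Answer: 1/2184 ≈ 0.00045788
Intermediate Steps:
d = -3
h(L, E) = -4 - L (h(L, E) = (-1 - L) - 3 = -4 - L)
u(0*3) + 1/((h(-7, 1)*28)*26) = 0*3 + 1/(((-4 - 1*(-7))*28)*26) = 0 + 1/(((-4 + 7)*28)*26) = 0 + 1/((3*28)*26) = 0 + 1/(84*26) = 0 + 1/2184 = 1/2184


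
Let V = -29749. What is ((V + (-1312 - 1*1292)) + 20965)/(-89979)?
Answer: 3796/29993 ≈ 0.12656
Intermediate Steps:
((V + (-1312 - 1*1292)) + 20965)/(-89979) = ((-29749 + (-1312 - 1*1292)) + 20965)/(-89979) = ((-29749 + (-1312 - 1292)) + 20965)*(-1/89979) = ((-29749 - 2604) + 20965)*(-1/89979) = (-32353 + 20965)*(-1/89979) = -11388*(-1/89979) = 3796/29993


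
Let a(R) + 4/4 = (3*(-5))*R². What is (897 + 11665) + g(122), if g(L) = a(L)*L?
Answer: -27225280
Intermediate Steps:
a(R) = -1 - 15*R² (a(R) = -1 + (3*(-5))*R² = -1 - 15*R²)
g(L) = L*(-1 - 15*L²) (g(L) = (-1 - 15*L²)*L = L*(-1 - 15*L²))
(897 + 11665) + g(122) = (897 + 11665) + (-1*122 - 15*122³) = 12562 + (-122 - 15*1815848) = 12562 + (-122 - 27237720) = 12562 - 27237842 = -27225280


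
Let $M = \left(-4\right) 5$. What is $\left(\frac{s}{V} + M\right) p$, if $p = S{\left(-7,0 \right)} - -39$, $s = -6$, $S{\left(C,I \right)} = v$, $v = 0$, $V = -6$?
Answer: $-741$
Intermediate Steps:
$M = -20$
$S{\left(C,I \right)} = 0$
$p = 39$ ($p = 0 - -39 = 0 + 39 = 39$)
$\left(\frac{s}{V} + M\right) p = \left(\frac{1}{-6} \left(-6\right) - 20\right) 39 = \left(\left(- \frac{1}{6}\right) \left(-6\right) - 20\right) 39 = \left(1 - 20\right) 39 = \left(-19\right) 39 = -741$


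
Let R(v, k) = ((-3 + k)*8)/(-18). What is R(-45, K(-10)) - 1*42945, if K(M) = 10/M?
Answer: -386489/9 ≈ -42943.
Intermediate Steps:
R(v, k) = 4/3 - 4*k/9 (R(v, k) = (-24 + 8*k)*(-1/18) = 4/3 - 4*k/9)
R(-45, K(-10)) - 1*42945 = (4/3 - 40/(9*(-10))) - 1*42945 = (4/3 - 40*(-1)/(9*10)) - 42945 = (4/3 - 4/9*(-1)) - 42945 = (4/3 + 4/9) - 42945 = 16/9 - 42945 = -386489/9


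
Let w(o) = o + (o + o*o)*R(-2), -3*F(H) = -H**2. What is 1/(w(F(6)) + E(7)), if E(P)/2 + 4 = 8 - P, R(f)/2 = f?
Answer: -1/618 ≈ -0.0016181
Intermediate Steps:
R(f) = 2*f
E(P) = 8 - 2*P (E(P) = -8 + 2*(8 - P) = -8 + (16 - 2*P) = 8 - 2*P)
F(H) = H**2/3 (F(H) = -(-1)*H**2/3 = H**2/3)
w(o) = -4*o**2 - 3*o (w(o) = o + (o + o*o)*(2*(-2)) = o + (o + o**2)*(-4) = o + (-4*o - 4*o**2) = -4*o**2 - 3*o)
1/(w(F(6)) + E(7)) = 1/(-(1/3)*6**2*(3 + 4*((1/3)*6**2)) + (8 - 2*7)) = 1/(-(1/3)*36*(3 + 4*((1/3)*36)) + (8 - 14)) = 1/(-1*12*(3 + 4*12) - 6) = 1/(-1*12*(3 + 48) - 6) = 1/(-1*12*51 - 6) = 1/(-612 - 6) = 1/(-618) = -1/618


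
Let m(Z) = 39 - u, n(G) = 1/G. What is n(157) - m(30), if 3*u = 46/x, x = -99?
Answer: -1825456/46629 ≈ -39.148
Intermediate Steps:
u = -46/297 (u = (46/(-99))/3 = (46*(-1/99))/3 = (1/3)*(-46/99) = -46/297 ≈ -0.15488)
m(Z) = 11629/297 (m(Z) = 39 - 1*(-46/297) = 39 + 46/297 = 11629/297)
n(157) - m(30) = 1/157 - 1*11629/297 = 1/157 - 11629/297 = -1825456/46629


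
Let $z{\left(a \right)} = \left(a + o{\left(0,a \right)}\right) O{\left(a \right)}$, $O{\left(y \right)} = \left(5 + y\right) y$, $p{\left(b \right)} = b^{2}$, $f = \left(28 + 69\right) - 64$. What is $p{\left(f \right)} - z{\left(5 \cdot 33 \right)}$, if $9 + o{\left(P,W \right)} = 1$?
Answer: $-4402761$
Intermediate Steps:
$o{\left(P,W \right)} = -8$ ($o{\left(P,W \right)} = -9 + 1 = -8$)
$f = 33$ ($f = 97 - 64 = 33$)
$O{\left(y \right)} = y \left(5 + y\right)$
$z{\left(a \right)} = a \left(-8 + a\right) \left(5 + a\right)$ ($z{\left(a \right)} = \left(a - 8\right) a \left(5 + a\right) = \left(-8 + a\right) a \left(5 + a\right) = a \left(-8 + a\right) \left(5 + a\right)$)
$p{\left(f \right)} - z{\left(5 \cdot 33 \right)} = 33^{2} - 5 \cdot 33 \left(-8 + 5 \cdot 33\right) \left(5 + 5 \cdot 33\right) = 1089 - 165 \left(-8 + 165\right) \left(5 + 165\right) = 1089 - 165 \cdot 157 \cdot 170 = 1089 - 4403850 = -4402761$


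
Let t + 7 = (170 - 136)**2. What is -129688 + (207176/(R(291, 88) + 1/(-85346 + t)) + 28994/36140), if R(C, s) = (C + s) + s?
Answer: -1583261234695373/12250213170 ≈ -1.2924e+5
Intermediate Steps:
R(C, s) = C + 2*s
t = 1149 (t = -7 + (170 - 136)**2 = -7 + 34**2 = -7 + 1156 = 1149)
-129688 + (207176/(R(291, 88) + 1/(-85346 + t)) + 28994/36140) = -129688 + (207176/((291 + 2*88) + 1/(-85346 + 1149)) + 28994/36140) = -129688 + (207176/((291 + 176) + 1/(-84197)) + 28994*(1/36140)) = -129688 + (207176/(467 - 1/84197) + 14497/18070) = -129688 + (207176/(39319998/84197) + 14497/18070) = -129688 + (207176*(84197/39319998) + 14497/18070) = -129688 + (300751684/677931 + 14497/18070) = -129688 + 5444410895587/12250213170 = -1583261234695373/12250213170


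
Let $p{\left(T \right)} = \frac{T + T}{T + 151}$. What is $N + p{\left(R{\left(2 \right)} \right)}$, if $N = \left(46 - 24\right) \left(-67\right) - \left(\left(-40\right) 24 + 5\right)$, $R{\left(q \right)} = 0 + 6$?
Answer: $- \frac{81471}{157} \approx -518.92$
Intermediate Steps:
$R{\left(q \right)} = 6$
$p{\left(T \right)} = \frac{2 T}{151 + T}$
$N = -519$ ($N = 22 \left(-67\right) - \left(-960 + 5\right) = -1474 - -955 = -1474 + 955 = -519$)
$N + p{\left(R{\left(2 \right)} \right)} = -519 + 2 \cdot 6 \frac{1}{151 + 6} = -519 + 2 \cdot 6 \cdot \frac{1}{157} = -519 + \frac{12}{157} = - \frac{81471}{157}$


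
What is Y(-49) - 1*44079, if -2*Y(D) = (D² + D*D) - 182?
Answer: -46389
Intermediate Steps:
Y(D) = 91 - D² (Y(D) = -((D² + D*D) - 182)/2 = -((D² + D²) - 182)/2 = -(2*D² - 182)/2 = -(-182 + 2*D²)/2 = 91 - D²)
Y(-49) - 1*44079 = (91 - 1*(-49)²) - 1*44079 = (91 - 1*2401) - 44079 = (91 - 2401) - 44079 = -2310 - 44079 = -46389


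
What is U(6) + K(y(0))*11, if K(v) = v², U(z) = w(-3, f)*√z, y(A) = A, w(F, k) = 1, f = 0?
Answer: √6 ≈ 2.4495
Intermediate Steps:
U(z) = √z (U(z) = 1*√z = √z)
U(6) + K(y(0))*11 = √6 + 0²*11 = √6 + 0*11 = √6 + 0 = √6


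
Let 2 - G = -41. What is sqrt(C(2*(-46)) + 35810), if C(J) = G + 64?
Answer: 7*sqrt(733) ≈ 189.52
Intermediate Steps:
G = 43 (G = 2 - 1*(-41) = 2 + 41 = 43)
C(J) = 107 (C(J) = 43 + 64 = 107)
sqrt(C(2*(-46)) + 35810) = sqrt(107 + 35810) = sqrt(35917) = 7*sqrt(733)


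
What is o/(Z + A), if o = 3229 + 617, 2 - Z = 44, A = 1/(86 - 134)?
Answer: -184608/2017 ≈ -91.526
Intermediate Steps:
A = -1/48 (A = 1/(-48) = -1/48 ≈ -0.020833)
Z = -42 (Z = 2 - 1*44 = 2 - 44 = -42)
o = 3846
o/(Z + A) = 3846/(-42 - 1/48) = 3846/(-2017/48) = -48/2017*3846 = -184608/2017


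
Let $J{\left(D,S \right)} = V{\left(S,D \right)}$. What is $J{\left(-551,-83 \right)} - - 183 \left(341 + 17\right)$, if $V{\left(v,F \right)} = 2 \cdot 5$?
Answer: $65524$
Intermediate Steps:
$V{\left(v,F \right)} = 10$
$J{\left(D,S \right)} = 10$
$J{\left(-551,-83 \right)} - - 183 \left(341 + 17\right) = 10 - - 183 \left(341 + 17\right) = 10 - \left(-183\right) 358 = 10 - -65514 = 10 + 65514 = 65524$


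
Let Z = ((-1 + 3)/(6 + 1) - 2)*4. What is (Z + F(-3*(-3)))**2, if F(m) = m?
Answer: 225/49 ≈ 4.5918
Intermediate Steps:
Z = -48/7 (Z = (2/7 - 2)*4 = -12/7*4 = -48/7 ≈ -6.8571)
(Z + F(-3*(-3)))**2 = (-48/7 - 3*(-3))**2 = (-48/7 + 9)**2 = (15/7)**2 = 225/49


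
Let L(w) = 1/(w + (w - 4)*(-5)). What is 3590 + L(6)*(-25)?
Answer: 14385/4 ≈ 3596.3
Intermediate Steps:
L(w) = 1/(20 - 4*w) (L(w) = 1/(w + (-4 + w)*(-5)) = 1/(w + (20 - 5*w)) = 1/(20 - 4*w))
3590 + L(6)*(-25) = 3590 - 1/(-20 + 4*6)*(-25) = 3590 - 1/(-20 + 24)*(-25) = 3590 - 1/4*(-25) = 3590 - 1*¼*(-25) = 3590 - ¼*(-25) = 3590 + 25/4 = 14385/4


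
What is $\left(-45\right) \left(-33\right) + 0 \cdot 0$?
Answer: $1485$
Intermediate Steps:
$\left(-45\right) \left(-33\right) + 0 \cdot 0 = 1485 + 0 = 1485$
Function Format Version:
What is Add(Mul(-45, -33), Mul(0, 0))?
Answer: 1485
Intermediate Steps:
Add(Mul(-45, -33), Mul(0, 0)) = Add(1485, 0) = 1485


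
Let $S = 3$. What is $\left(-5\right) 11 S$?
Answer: $-165$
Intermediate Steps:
$\left(-5\right) 11 S = \left(-5\right) 11 \cdot 3 = \left(-55\right) 3 = -165$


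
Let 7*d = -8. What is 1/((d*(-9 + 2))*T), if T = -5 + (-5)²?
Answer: 1/160 ≈ 0.0062500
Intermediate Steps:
d = -8/7 (d = (⅐)*(-8) = -8/7 ≈ -1.1429)
T = 20 (T = -5 + 25 = 20)
1/((d*(-9 + 2))*T) = 1/(-8*(-9 + 2)/7*20) = 1/(-8/7*(-7)*20) = 1/(8*20) = 1/160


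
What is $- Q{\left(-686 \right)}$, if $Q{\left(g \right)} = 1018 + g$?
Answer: $-332$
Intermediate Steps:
$- Q{\left(-686 \right)} = - (1018 - 686) = \left(-1\right) 332 = -332$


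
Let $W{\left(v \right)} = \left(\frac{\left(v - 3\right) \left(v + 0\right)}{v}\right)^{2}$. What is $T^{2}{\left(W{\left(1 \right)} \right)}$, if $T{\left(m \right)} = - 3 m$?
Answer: $144$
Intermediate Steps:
$W{\left(v \right)} = \left(-3 + v\right)^{2}$ ($W{\left(v \right)} = \left(\frac{\left(-3 + v\right) v}{v}\right)^{2} = \left(\frac{v \left(-3 + v\right)}{v}\right)^{2} = \left(-3 + v\right)^{2}$)
$T^{2}{\left(W{\left(1 \right)} \right)} = \left(- 3 \left(-3 + 1\right)^{2}\right)^{2} = \left(- 3 \left(-2\right)^{2}\right)^{2} = \left(\left(-3\right) 4\right)^{2} = \left(-12\right)^{2} = 144$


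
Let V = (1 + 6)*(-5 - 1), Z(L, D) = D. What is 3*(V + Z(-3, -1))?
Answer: -129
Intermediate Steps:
V = -42 (V = 7*(-6) = -42)
3*(V + Z(-3, -1)) = 3*(-42 - 1) = 3*(-43) = -129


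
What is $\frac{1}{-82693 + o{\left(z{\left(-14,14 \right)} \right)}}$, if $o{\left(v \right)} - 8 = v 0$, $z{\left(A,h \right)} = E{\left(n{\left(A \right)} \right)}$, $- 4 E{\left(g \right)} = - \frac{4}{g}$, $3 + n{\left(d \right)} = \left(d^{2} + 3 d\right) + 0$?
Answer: $- \frac{1}{82685} \approx -1.2094 \cdot 10^{-5}$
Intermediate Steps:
$n{\left(d \right)} = -3 + d^{2} + 3 d$ ($n{\left(d \right)} = -3 + \left(\left(d^{2} + 3 d\right) + 0\right) = -3 + \left(d^{2} + 3 d\right) = -3 + d^{2} + 3 d$)
$E{\left(g \right)} = \frac{1}{g}$ ($E{\left(g \right)} = - \frac{\left(-4\right) \frac{1}{g}}{4} = \frac{1}{g}$)
$z{\left(A,h \right)} = \frac{1}{-3 + A^{2} + 3 A}$
$o{\left(v \right)} = 8$ ($o{\left(v \right)} = 8 + v 0 = 8 + 0 = 8$)
$\frac{1}{-82693 + o{\left(z{\left(-14,14 \right)} \right)}} = \frac{1}{-82693 + 8} = \frac{1}{-82685} = - \frac{1}{82685}$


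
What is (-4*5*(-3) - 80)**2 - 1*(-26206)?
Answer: 26606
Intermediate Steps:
(-4*5*(-3) - 80)**2 - 1*(-26206) = (-20*(-3) - 80)**2 + 26206 = (60 - 80)**2 + 26206 = (-20)**2 + 26206 = 400 + 26206 = 26606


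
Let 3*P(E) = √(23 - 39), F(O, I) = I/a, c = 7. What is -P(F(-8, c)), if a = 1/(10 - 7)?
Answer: -4*I/3 ≈ -1.3333*I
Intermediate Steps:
a = ⅓ (a = 1/3 = ⅓ ≈ 0.33333)
F(O, I) = 3*I (F(O, I) = I/(⅓) = I*3 = 3*I)
P(E) = 4*I/3 (P(E) = √(23 - 39)/3 = √(-16)/3 = (4*I)/3 = 4*I/3)
-P(F(-8, c)) = -4*I/3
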